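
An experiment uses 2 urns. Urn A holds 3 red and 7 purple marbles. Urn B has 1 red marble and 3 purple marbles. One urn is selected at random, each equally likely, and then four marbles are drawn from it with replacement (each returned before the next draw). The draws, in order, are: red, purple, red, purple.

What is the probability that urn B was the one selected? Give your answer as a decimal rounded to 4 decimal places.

Under each hypothesis, the probability of the observed sequence is: P(data | urn A) = (3/10)(7/10)(3/10)(7/10) = 0.0441; P(data | urn B) = (1/4)(3/4)(1/4)(3/4) = 0.035156.
Multiplying each by its prior: 1/2 · 0.0441 = 0.02205, 1/2 · 0.035156 = 0.017578; summing to 0.039628.
Therefore the posterior P(urn B | data) = (0.017578) / (0.039628) = 0.44358.

0.4436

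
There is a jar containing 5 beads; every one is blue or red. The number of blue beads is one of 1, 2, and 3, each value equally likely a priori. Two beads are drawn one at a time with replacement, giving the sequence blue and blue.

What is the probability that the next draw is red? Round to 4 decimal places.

Under each hypothesis, the probability of the observed sequence is: P(data | r = 1) = (1/5)(1/5) = 1/25; P(data | r = 2) = (2/5)(2/5) = 4/25; P(data | r = 3) = (3/5)(3/5) = 9/25.
The prior-weighted likelihoods are 1/3 · 1/25 = 1/75, 1/3 · 4/25 = 4/75, 1/3 · 9/25 = 3/25; these sum to 14/75.
Normalising, the posterior is P(r = 1 | data) = 1/14, P(r = 2 | data) = 2/7, P(r = 3 | data) = 9/14.
So P(red next | data) = Σ P(red next | H) P(H | data) = (4/5)(1/14) + (3/5)(2/7) + (2/5)(9/14) = 17/35.

0.4857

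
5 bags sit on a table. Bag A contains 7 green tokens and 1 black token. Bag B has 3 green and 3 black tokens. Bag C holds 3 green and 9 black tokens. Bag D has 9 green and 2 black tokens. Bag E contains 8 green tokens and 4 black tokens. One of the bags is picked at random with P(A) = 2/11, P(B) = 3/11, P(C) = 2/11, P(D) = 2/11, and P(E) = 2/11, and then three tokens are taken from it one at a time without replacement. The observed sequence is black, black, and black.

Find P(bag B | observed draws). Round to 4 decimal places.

0.1579

Compute the likelihood of the observed sequence for each case: P(data | bag A) = (1/8)(0/7) = 0; P(data | bag B) = (3/6)(2/5)(1/4) = 1/20; P(data | bag C) = (9/12)(8/11)(7/10) = 21/55; P(data | bag D) = (2/11)(1/10)(0/9) = 0; P(data | bag E) = (4/12)(3/11)(2/10) = 1/55.
Multiplying each by its prior: 2/11 · 0 = 0, 3/11 · 1/20 = 3/220, 2/11 · 21/55 = 42/605, 2/11 · 0 = 0, 2/11 · 1/55 = 2/605; these sum to 19/220.
So P(bag B | data) = (3/220) / (19/220) = 3/19.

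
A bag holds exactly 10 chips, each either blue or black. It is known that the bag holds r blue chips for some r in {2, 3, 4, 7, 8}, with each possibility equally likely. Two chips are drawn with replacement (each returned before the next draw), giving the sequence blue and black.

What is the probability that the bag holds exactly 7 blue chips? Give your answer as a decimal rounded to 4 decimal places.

0.2143

The likelihood of the observed sequence under each hypothesis: P(data | r = 2) = (2/10)(8/10) = 4/25; P(data | r = 3) = (3/10)(7/10) = 21/100; P(data | r = 4) = (4/10)(6/10) = 6/25; P(data | r = 7) = (7/10)(3/10) = 21/100; P(data | r = 8) = (8/10)(2/10) = 4/25.
Multiplying each by its prior: 1/5 · 4/25 = 4/125, 1/5 · 21/100 = 21/500, 1/5 · 6/25 = 6/125, 1/5 · 21/100 = 21/500, 1/5 · 4/25 = 4/125; these sum to 49/250.
Therefore the posterior P(r = 7 | data) = (21/500) / (49/250) = 3/14.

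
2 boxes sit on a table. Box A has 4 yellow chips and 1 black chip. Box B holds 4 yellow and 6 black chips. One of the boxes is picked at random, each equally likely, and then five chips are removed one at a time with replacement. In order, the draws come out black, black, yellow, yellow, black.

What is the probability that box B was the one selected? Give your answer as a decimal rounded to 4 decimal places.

Under each hypothesis, the probability of the observed sequence is: P(data | box A) = (1/5)(1/5)(4/5)(4/5)(1/5) = 0.00512; P(data | box B) = (6/10)(6/10)(4/10)(4/10)(6/10) = 0.03456.
The prior-weighted likelihoods are 1/2 · 0.00512 = 0.00256, 1/2 · 0.03456 = 0.01728; these sum to 0.01984.
By Bayes' rule, P(box B | data) = (0.01728) / (0.01984) = 0.87097.

0.8710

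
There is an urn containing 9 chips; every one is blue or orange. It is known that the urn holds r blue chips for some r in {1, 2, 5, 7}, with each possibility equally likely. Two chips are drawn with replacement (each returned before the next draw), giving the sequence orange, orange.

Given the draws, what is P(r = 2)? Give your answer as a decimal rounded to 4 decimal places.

0.3684

Compute the likelihood of the observed sequence for each case: P(data | r = 1) = (8/9)(8/9) = 64/81; P(data | r = 2) = (7/9)(7/9) = 49/81; P(data | r = 5) = (4/9)(4/9) = 16/81; P(data | r = 7) = (2/9)(2/9) = 4/81.
The prior-weighted likelihoods are 1/4 · 64/81 = 16/81, 1/4 · 49/81 = 49/324, 1/4 · 16/81 = 4/81, 1/4 · 4/81 = 1/81; these sum to 133/324.
By Bayes' rule, P(r = 2 | data) = (49/324) / (133/324) = 7/19.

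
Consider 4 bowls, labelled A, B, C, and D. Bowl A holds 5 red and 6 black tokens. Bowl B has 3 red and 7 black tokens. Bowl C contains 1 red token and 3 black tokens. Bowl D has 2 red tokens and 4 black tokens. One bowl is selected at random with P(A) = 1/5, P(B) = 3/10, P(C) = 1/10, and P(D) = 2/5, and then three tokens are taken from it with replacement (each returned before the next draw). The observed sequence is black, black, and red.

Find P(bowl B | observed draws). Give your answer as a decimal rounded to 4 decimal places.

0.3053

For each hypothesis, P(data | H) works out to: P(data | bowl A) = (6/11)(6/11)(5/11) = 0.13524; P(data | bowl B) = (7/10)(7/10)(3/10) = 0.147; P(data | bowl C) = (3/4)(3/4)(1/4) = 0.14062; P(data | bowl D) = (4/6)(4/6)(2/6) = 0.14815.
The prior-weighted likelihoods are 1/5 · 0.13524 = 0.027047, 3/10 · 0.147 = 0.0441, 1/10 · 0.14062 = 0.014063, 2/5 · 0.14815 = 0.059259; these sum to 0.14447.
Therefore the posterior P(bowl B | data) = (0.0441) / (0.14447) = 0.30526.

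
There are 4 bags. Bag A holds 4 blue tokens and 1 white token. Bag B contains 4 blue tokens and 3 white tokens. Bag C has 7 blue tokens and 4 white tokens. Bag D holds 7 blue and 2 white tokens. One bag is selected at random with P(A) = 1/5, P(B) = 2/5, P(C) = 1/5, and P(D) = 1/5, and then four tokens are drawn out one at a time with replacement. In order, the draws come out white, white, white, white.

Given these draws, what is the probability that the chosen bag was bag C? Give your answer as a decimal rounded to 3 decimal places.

Under each hypothesis, the probability of the observed sequence is: P(data | bag A) = (1/5)(1/5)(1/5)(1/5) = 0.0016; P(data | bag B) = (3/7)(3/7)(3/7)(3/7) = 0.033736; P(data | bag C) = (4/11)(4/11)(4/11)(4/11) = 0.017485; P(data | bag D) = (2/9)(2/9)(2/9)(2/9) = 0.0024387.
Weighting by the prior gives 1/5 · 0.0016 = 0.00032, 2/5 · 0.033736 = 0.013494, 1/5 · 0.017485 = 0.003497, 1/5 · 0.0024387 = 0.00048773; these sum to 0.017799.
By Bayes' rule, P(bag C | data) = (0.003497) / (0.017799) = 0.19647.

0.196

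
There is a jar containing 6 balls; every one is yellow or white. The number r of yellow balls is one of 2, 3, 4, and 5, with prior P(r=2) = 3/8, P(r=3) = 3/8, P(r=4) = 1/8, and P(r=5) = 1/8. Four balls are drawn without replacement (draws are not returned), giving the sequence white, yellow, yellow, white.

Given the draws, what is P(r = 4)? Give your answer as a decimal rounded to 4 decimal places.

The likelihood of the observed sequence under each hypothesis: P(data | r = 2) = (4/6)(2/5)(1/4)(3/3) = 1/15; P(data | r = 3) = (3/6)(3/5)(2/4)(2/3) = 1/10; P(data | r = 4) = (2/6)(4/5)(3/4)(1/3) = 1/15; P(data | r = 5) = (1/6)(5/5)(4/4)(0/3) = 0.
Multiplying each by its prior: 3/8 · 1/15 = 1/40, 3/8 · 1/10 = 3/80, 1/8 · 1/15 = 1/120, 1/8 · 0 = 0; with total 17/240.
By Bayes' rule, P(r = 4 | data) = (1/120) / (17/240) = 2/17.

0.1176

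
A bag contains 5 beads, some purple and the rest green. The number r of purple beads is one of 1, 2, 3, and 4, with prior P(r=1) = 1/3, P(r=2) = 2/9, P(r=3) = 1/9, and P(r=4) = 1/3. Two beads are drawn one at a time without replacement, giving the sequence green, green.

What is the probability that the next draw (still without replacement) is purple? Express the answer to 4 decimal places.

0.4400

For each hypothesis, P(data | H) works out to: P(data | r = 1) = (4/5)(3/4) = 3/5; P(data | r = 2) = (3/5)(2/4) = 3/10; P(data | r = 3) = (2/5)(1/4) = 1/10; P(data | r = 4) = (1/5)(0/4) = 0.
Weighting by the prior gives 1/3 · 3/5 = 1/5, 2/9 · 3/10 = 1/15, 1/9 · 1/10 = 1/90, 1/3 · 0 = 0; with total 5/18.
Normalising, the posterior is P(r = 1 | data) = 18/25, P(r = 2 | data) = 6/25, P(r = 3 | data) = 1/25, P(r = 4 | data) = 0.
The predictive probability is P(purple next | data) = (1/3)(18/25) + (2/3)(6/25) + (1)(1/25) = 11/25.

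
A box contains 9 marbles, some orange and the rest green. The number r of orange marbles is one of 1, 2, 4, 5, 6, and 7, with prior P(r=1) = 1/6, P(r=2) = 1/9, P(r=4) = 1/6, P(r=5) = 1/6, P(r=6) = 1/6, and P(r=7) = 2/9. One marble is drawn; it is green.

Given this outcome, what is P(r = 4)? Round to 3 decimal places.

The likelihood of this draw under each hypothesis: P(data | r = 1) = (8/9) = 8/9; P(data | r = 2) = (7/9) = 7/9; P(data | r = 4) = (5/9) = 5/9; P(data | r = 5) = (4/9) = 4/9; P(data | r = 6) = (3/9) = 1/3; P(data | r = 7) = (2/9) = 2/9.
Multiplying each by its prior: 1/6 · 8/9 = 4/27, 1/9 · 7/9 = 7/81, 1/6 · 5/9 = 5/54, 1/6 · 4/9 = 2/27, 1/6 · 1/3 = 1/18, 2/9 · 2/9 = 4/81; with total 41/81.
Therefore the posterior P(r = 4 | data) = (5/54) / (41/81) = 15/82.

0.183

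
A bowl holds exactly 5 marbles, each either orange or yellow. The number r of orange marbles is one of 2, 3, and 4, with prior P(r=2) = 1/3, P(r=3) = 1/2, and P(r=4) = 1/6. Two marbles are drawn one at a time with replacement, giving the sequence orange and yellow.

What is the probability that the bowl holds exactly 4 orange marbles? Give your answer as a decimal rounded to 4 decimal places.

Compute the likelihood of the observed sequence for each case: P(data | r = 2) = (2/5)(3/5) = 6/25; P(data | r = 3) = (3/5)(2/5) = 6/25; P(data | r = 4) = (4/5)(1/5) = 4/25.
Multiplying each by its prior: 1/3 · 6/25 = 2/25, 1/2 · 6/25 = 3/25, 1/6 · 4/25 = 2/75; with total 17/75.
Therefore the posterior P(r = 4 | data) = (2/75) / (17/75) = 2/17.

0.1176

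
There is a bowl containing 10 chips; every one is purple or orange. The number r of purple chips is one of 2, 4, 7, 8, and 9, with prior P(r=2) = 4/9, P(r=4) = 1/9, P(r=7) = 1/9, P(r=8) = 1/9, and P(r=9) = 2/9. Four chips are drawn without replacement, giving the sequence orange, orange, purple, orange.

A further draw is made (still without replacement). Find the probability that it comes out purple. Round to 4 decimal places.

Compute the likelihood of the observed sequence for each case: P(data | r = 2) = (8/10)(7/9)(2/8)(6/7) = 0.13333; P(data | r = 4) = (6/10)(5/9)(4/8)(4/7) = 0.095238; P(data | r = 7) = (3/10)(2/9)(7/8)(1/7) = 0.0083333; P(data | r = 8) = (2/10)(1/9)(8/8)(0/7) = 0; P(data | r = 9) = (1/10)(0/9) = 0.
Weighting by the prior gives 4/9 · 0.13333 = 0.059259, 1/9 · 0.095238 = 0.010582, 1/9 · 0.0083333 = 0.00092593, 1/9 · 0 = 0, 2/9 · 0 = 0; summing to 0.070767.
Normalising, the posterior is P(r = 2 | data) = 0.83738, P(r = 4 | data) = 0.14953, P(r = 7 | data) = 0.013084, P(r = 8 | data) = 0, P(r = 9 | data) = 0.
So P(purple next | data) = Σ P(purple next | H) P(H | data) = (1/6)(0.83738) + (1/2)(0.14953) + (1)(0.013084) = 0.22741.

0.2274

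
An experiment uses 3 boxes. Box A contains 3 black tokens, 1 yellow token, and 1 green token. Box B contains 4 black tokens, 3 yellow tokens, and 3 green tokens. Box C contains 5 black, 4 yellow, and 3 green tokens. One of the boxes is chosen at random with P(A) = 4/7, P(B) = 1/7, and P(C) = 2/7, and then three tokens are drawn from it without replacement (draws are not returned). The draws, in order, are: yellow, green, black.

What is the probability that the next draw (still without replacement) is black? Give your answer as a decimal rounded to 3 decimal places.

The likelihood of the observed sequence under each hypothesis: P(data | box A) = (1/5)(1/4)(3/3) = 1/20; P(data | box B) = (3/10)(3/9)(4/8) = 1/20; P(data | box C) = (4/12)(3/11)(5/10) = 1/22.
The prior-weighted likelihoods are 4/7 · 1/20 = 1/35, 1/7 · 1/20 = 1/140, 2/7 · 1/22 = 1/77; these sum to 15/308.
Dividing through by the total gives posterior P(box A | data) = 0.58667, P(box B | data) = 0.14667, P(box C | data) = 0.26667.
The predictive probability is P(black next | data) = (1)(0.58667) + (3/7)(0.14667) + (4/9)(0.26667) = 0.76804.

0.768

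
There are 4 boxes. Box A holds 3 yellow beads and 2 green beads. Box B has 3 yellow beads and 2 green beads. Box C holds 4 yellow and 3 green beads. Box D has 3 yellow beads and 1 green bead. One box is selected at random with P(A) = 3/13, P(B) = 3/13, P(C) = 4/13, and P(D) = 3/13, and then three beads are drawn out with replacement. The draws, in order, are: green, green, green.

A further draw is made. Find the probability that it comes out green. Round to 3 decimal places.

Compute the likelihood of the observed sequence for each case: P(data | box A) = (2/5)(2/5)(2/5) = 0.064; P(data | box B) = (2/5)(2/5)(2/5) = 0.064; P(data | box C) = (3/7)(3/7)(3/7) = 0.078717; P(data | box D) = (1/4)(1/4)(1/4) = 0.015625.
Weighting by the prior gives 3/13 · 0.064 = 0.014769, 3/13 · 0.064 = 0.014769, 4/13 · 0.078717 = 0.024221, 3/13 · 0.015625 = 0.0036058; these sum to 0.057365.
The posterior is then P(box A | data) = 0.25746, P(box B | data) = 0.25746, P(box C | data) = 0.42222, P(box D | data) = 0.062857.
So P(green next | data) = Σ P(green next | H) P(H | data) = (2/5)(0.25746) + (2/5)(0.25746) + (3/7)(0.42222) + (1/4)(0.062857) = 0.40263.

0.403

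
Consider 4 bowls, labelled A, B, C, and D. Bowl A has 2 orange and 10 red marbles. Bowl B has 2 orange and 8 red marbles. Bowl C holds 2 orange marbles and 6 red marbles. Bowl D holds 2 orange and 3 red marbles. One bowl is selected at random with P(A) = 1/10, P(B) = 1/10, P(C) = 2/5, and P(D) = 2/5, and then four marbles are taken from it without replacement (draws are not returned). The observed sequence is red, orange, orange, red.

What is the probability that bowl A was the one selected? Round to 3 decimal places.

For each hypothesis, P(data | H) works out to: P(data | bowl A) = (10/12)(2/11)(1/10)(9/9) = 0.015152; P(data | bowl B) = (8/10)(2/9)(1/8)(7/7) = 0.022222; P(data | bowl C) = (6/8)(2/7)(1/6)(5/5) = 0.035714; P(data | bowl D) = (3/5)(2/4)(1/3)(2/2) = 0.1.
Weighting by the prior gives 1/10 · 0.015152 = 0.0015152, 1/10 · 0.022222 = 0.0022222, 2/5 · 0.035714 = 0.014286, 2/5 · 0.1 = 0.04; these sum to 0.058023.
Therefore the posterior P(bowl A | data) = (0.0015152) / (0.058023) = 0.026113.

0.026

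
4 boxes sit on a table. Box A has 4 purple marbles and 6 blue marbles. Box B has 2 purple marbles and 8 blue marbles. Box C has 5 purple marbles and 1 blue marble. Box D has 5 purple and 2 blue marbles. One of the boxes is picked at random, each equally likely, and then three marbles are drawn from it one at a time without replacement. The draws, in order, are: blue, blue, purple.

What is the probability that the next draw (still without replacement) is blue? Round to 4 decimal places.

The likelihood of the observed sequence under each hypothesis: P(data | box A) = (6/10)(5/9)(4/8) = 0.16667; P(data | box B) = (8/10)(7/9)(2/8) = 0.15556; P(data | box C) = (1/6)(0/5) = 0; P(data | box D) = (2/7)(1/6)(5/5) = 0.047619.
Weighting by the prior gives 1/4 · 0.16667 = 0.041667, 1/4 · 0.15556 = 0.038889, 1/4 · 0 = 0, 1/4 · 0.047619 = 0.011905; summing to 0.09246.
The posterior is then P(box A | data) = 0.45064, P(box B | data) = 0.4206, P(box C | data) = 0, P(box D | data) = 0.12876.
So P(blue next | data) = Σ P(blue next | H) P(H | data) = (4/7)(0.45064) + (6/7)(0.4206) + (0)(0.12876) = 0.61803.

0.6180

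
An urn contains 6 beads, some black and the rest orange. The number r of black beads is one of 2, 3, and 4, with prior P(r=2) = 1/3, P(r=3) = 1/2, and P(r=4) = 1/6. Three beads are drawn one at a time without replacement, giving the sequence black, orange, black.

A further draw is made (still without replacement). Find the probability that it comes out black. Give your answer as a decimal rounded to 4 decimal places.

For each hypothesis, P(data | H) works out to: P(data | r = 2) = (2/6)(4/5)(1/4) = 1/15; P(data | r = 3) = (3/6)(3/5)(2/4) = 3/20; P(data | r = 4) = (4/6)(2/5)(3/4) = 1/5.
Weighting by the prior gives 1/3 · 1/15 = 1/45, 1/2 · 3/20 = 3/40, 1/6 · 1/5 = 1/30; summing to 47/360.
Dividing through by the total gives posterior P(r = 2 | data) = 8/47, P(r = 3 | data) = 27/47, P(r = 4 | data) = 12/47.
The predictive probability is P(black next | data) = (0)(8/47) + (1/3)(27/47) + (2/3)(12/47) = 17/47.

0.3617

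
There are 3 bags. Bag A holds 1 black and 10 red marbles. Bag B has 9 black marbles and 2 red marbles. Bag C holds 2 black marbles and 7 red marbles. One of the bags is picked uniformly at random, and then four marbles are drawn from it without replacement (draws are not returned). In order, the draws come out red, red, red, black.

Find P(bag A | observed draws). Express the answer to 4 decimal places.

The likelihood of the observed sequence under each hypothesis: P(data | bag A) = (10/11)(9/10)(8/9)(1/8) = 0.090909; P(data | bag B) = (2/11)(1/10)(0/9) = 0; P(data | bag C) = (7/9)(6/8)(5/7)(2/6) = 0.13889.
The prior-weighted likelihoods are 1/3 · 0.090909 = 0.030303, 1/3 · 0 = 0, 1/3 · 0.13889 = 0.046296; these sum to 0.076599.
So P(bag A | data) = (0.030303) / (0.076599) = 0.3956.

0.3956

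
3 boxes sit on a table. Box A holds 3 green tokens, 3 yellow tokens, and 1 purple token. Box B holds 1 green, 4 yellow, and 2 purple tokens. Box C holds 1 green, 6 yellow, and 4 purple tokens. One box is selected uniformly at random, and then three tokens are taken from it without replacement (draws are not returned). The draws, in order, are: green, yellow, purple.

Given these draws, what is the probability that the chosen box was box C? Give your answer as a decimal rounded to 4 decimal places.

For each hypothesis, P(data | H) works out to: P(data | box A) = (3/7)(3/6)(1/5) = 3/70; P(data | box B) = (1/7)(4/6)(2/5) = 4/105; P(data | box C) = (1/11)(6/10)(4/9) = 4/165.
The prior-weighted likelihoods are 1/3 · 3/70 = 1/70, 1/3 · 4/105 = 4/315, 1/3 · 4/165 = 4/495; these sum to 27/770.
By Bayes' rule, P(box C | data) = (4/495) / (27/770) = 56/243.

0.2305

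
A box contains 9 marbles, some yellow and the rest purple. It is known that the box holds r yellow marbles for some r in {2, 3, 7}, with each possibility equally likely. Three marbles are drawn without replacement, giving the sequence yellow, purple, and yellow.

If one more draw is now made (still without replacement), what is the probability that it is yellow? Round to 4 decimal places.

Under each hypothesis, the probability of the observed sequence is: P(data | r = 2) = (2/9)(7/8)(1/7) = 1/36; P(data | r = 3) = (3/9)(6/8)(2/7) = 1/14; P(data | r = 7) = (7/9)(2/8)(6/7) = 1/6.
Weighting by the prior gives 1/3 · 1/36 = 1/108, 1/3 · 1/14 = 1/42, 1/3 · 1/6 = 1/18; with total 67/756.
Normalising, the posterior is P(r = 2 | data) = 7/67, P(r = 3 | data) = 18/67, P(r = 7 | data) = 42/67.
The predictive probability is P(yellow next | data) = (0)(7/67) + (1/6)(18/67) + (5/6)(42/67) = 38/67.

0.5672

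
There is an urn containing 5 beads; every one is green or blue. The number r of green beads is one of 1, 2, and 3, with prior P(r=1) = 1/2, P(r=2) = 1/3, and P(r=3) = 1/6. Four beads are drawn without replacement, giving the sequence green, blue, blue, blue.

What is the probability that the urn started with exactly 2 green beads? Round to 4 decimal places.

0.2500

Compute the likelihood of the observed sequence for each case: P(data | r = 1) = (1/5)(4/4)(3/3)(2/2) = 1/5; P(data | r = 2) = (2/5)(3/4)(2/3)(1/2) = 1/10; P(data | r = 3) = (3/5)(2/4)(1/3)(0/2) = 0.
The prior-weighted likelihoods are 1/2 · 1/5 = 1/10, 1/3 · 1/10 = 1/30, 1/6 · 0 = 0; these sum to 2/15.
Hence P(r = 2 | data) = (1/30) / (2/15) = 1/4.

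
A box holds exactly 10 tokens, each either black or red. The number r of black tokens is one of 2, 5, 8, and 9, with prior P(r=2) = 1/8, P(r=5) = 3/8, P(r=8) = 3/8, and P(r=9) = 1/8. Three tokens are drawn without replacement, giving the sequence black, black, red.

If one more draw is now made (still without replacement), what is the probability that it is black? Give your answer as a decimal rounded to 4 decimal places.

0.6748

For each hypothesis, P(data | H) works out to: P(data | r = 2) = (2/10)(1/9)(8/8) = 0.022222; P(data | r = 5) = (5/10)(4/9)(5/8) = 0.13889; P(data | r = 8) = (8/10)(7/9)(2/8) = 0.15556; P(data | r = 9) = (9/10)(8/9)(1/8) = 0.1.
The prior-weighted likelihoods are 1/8 · 0.022222 = 0.0027778, 3/8 · 0.13889 = 0.052083, 3/8 · 0.15556 = 0.058333, 1/8 · 0.1 = 0.0125; with total 0.12569.
The posterior is then P(r = 2 | data) = 0.022099, P(r = 5 | data) = 0.41436, P(r = 8 | data) = 0.46409, P(r = 9 | data) = 0.099448.
So P(black next | data) = Σ P(black next | H) P(H | data) = (0)(0.022099) + (3/7)(0.41436) + (6/7)(0.46409) + (1)(0.099448) = 0.67482.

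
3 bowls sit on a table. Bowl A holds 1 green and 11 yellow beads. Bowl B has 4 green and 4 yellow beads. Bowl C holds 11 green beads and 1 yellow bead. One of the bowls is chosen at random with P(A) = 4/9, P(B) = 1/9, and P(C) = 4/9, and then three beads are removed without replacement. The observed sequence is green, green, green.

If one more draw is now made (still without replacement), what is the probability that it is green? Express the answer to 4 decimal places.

0.8729

The likelihood of the observed sequence under each hypothesis: P(data | bowl A) = (1/12)(0/11) = 0; P(data | bowl B) = (4/8)(3/7)(2/6) = 1/14; P(data | bowl C) = (11/12)(10/11)(9/10) = 3/4.
Multiplying each by its prior: 4/9 · 0 = 0, 1/9 · 1/14 = 1/126, 4/9 · 3/4 = 1/3; these sum to 43/126.
Normalising, the posterior is P(bowl A | data) = 0, P(bowl B | data) = 1/43, P(bowl C | data) = 42/43.
The predictive probability is P(green next | data) = (1/5)(1/43) + (8/9)(42/43) = 563/645.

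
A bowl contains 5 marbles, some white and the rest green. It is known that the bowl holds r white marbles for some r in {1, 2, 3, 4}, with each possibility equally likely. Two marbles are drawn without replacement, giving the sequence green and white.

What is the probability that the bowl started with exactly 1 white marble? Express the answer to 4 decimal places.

0.2000

The likelihood of the observed sequence under each hypothesis: P(data | r = 1) = (4/5)(1/4) = 1/5; P(data | r = 2) = (3/5)(2/4) = 3/10; P(data | r = 3) = (2/5)(3/4) = 3/10; P(data | r = 4) = (1/5)(4/4) = 1/5.
Multiplying each by its prior: 1/4 · 1/5 = 1/20, 1/4 · 3/10 = 3/40, 1/4 · 3/10 = 3/40, 1/4 · 1/5 = 1/20; these sum to 1/4.
By Bayes' rule, P(r = 1 | data) = (1/20) / (1/4) = 1/5.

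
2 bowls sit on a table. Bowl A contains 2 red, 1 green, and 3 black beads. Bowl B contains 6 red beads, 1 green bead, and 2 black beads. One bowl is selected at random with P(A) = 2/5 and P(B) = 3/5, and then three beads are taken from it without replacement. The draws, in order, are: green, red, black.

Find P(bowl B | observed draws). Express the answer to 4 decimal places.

0.4167

Compute the likelihood of the observed sequence for each case: P(data | bowl A) = (1/6)(2/5)(3/4) = 1/20; P(data | bowl B) = (1/9)(6/8)(2/7) = 1/42.
Multiplying each by its prior: 2/5 · 1/20 = 1/50, 3/5 · 1/42 = 1/70; summing to 6/175.
So P(bowl B | data) = (1/70) / (6/175) = 5/12.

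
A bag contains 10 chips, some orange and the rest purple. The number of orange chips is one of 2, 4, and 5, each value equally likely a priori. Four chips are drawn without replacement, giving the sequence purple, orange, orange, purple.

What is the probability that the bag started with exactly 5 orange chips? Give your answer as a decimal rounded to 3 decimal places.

0.459

The likelihood of the observed sequence under each hypothesis: P(data | r = 2) = (8/10)(2/9)(1/8)(7/7) = 0.022222; P(data | r = 4) = (6/10)(4/9)(3/8)(5/7) = 0.071429; P(data | r = 5) = (5/10)(5/9)(4/8)(4/7) = 0.079365.
Multiplying each by its prior: 1/3 · 0.022222 = 0.0074074, 1/3 · 0.071429 = 0.02381, 1/3 · 0.079365 = 0.026455; with total 0.057672.
Hence P(r = 5 | data) = (0.026455) / (0.057672) = 0.45872.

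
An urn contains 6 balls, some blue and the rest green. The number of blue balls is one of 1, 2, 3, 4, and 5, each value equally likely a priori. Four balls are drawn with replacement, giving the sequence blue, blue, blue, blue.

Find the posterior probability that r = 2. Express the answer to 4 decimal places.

0.0163

Under each hypothesis, the probability of the observed sequence is: P(data | r = 1) = (1/6)(1/6)(1/6)(1/6) = 0.0007716; P(data | r = 2) = (2/6)(2/6)(2/6)(2/6) = 0.012346; P(data | r = 3) = (3/6)(3/6)(3/6)(3/6) = 0.0625; P(data | r = 4) = (4/6)(4/6)(4/6)(4/6) = 0.19753; P(data | r = 5) = (5/6)(5/6)(5/6)(5/6) = 0.48225.
The prior-weighted likelihoods are 1/5 · 0.0007716 = 0.00015432, 1/5 · 0.012346 = 0.0024691, 1/5 · 0.0625 = 0.0125, 1/5 · 0.19753 = 0.039506, 1/5 · 0.48225 = 0.096451; these sum to 0.15108.
Hence P(r = 2 | data) = (0.0024691) / (0.15108) = 0.016343.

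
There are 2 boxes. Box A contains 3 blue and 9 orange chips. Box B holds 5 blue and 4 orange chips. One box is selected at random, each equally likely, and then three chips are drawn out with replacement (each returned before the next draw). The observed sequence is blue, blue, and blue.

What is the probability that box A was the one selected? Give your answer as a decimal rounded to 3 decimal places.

For each hypothesis, P(data | H) works out to: P(data | box A) = (3/12)(3/12)(3/12) = 0.015625; P(data | box B) = (5/9)(5/9)(5/9) = 0.17147.
Weighting by the prior gives 1/2 · 0.015625 = 0.0078125, 1/2 · 0.17147 = 0.085734; summing to 0.093546.
Hence P(box A | data) = (0.0078125) / (0.093546) = 0.083515.

0.084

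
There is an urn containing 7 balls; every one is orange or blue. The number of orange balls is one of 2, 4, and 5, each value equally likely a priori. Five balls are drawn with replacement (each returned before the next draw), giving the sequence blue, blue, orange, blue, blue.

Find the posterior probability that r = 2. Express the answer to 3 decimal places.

0.756

For each hypothesis, P(data | H) works out to: P(data | r = 2) = (5/7)(5/7)(2/7)(5/7)(5/7) = 0.074374; P(data | r = 4) = (3/7)(3/7)(4/7)(3/7)(3/7) = 0.019278; P(data | r = 5) = (2/7)(2/7)(5/7)(2/7)(2/7) = 0.0047599.
Weighting by the prior gives 1/3 · 0.074374 = 0.024791, 1/3 · 0.019278 = 0.0064259, 1/3 · 0.0047599 = 0.0015866; summing to 0.032804.
Therefore the posterior P(r = 2 | data) = (0.024791) / (0.032804) = 0.75574.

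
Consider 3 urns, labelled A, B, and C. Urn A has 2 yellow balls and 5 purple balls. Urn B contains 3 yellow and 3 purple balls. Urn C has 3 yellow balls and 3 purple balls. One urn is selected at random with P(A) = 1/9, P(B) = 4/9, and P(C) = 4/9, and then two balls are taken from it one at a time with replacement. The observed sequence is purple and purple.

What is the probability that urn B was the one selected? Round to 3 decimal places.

0.398

Under each hypothesis, the probability of the observed sequence is: P(data | urn A) = (5/7)(5/7) = 25/49; P(data | urn B) = (3/6)(3/6) = 1/4; P(data | urn C) = (3/6)(3/6) = 1/4.
The prior-weighted likelihoods are 1/9 · 25/49 = 25/441, 4/9 · 1/4 = 1/9, 4/9 · 1/4 = 1/9; these sum to 41/147.
Hence P(urn B | data) = (1/9) / (41/147) = 49/123.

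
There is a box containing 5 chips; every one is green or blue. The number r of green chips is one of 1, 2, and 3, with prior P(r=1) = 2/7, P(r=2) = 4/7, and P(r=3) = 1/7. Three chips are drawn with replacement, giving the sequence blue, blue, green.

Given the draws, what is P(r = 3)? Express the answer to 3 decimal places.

0.103

For each hypothesis, P(data | H) works out to: P(data | r = 1) = (4/5)(4/5)(1/5) = 16/125; P(data | r = 2) = (3/5)(3/5)(2/5) = 18/125; P(data | r = 3) = (2/5)(2/5)(3/5) = 12/125.
The prior-weighted likelihoods are 2/7 · 16/125 = 32/875, 4/7 · 18/125 = 72/875, 1/7 · 12/125 = 12/875; these sum to 116/875.
So P(r = 3 | data) = (12/875) / (116/875) = 3/29.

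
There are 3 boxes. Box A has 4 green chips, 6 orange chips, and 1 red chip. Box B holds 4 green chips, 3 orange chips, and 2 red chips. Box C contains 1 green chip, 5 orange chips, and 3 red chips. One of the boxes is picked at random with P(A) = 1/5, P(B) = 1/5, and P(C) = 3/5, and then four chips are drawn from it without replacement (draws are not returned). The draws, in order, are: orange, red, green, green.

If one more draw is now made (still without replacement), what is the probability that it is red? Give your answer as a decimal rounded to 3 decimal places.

The likelihood of the observed sequence under each hypothesis: P(data | box A) = (6/11)(1/10)(4/9)(3/8) = 0.0090909; P(data | box B) = (3/9)(2/8)(4/7)(3/6) = 0.02381; P(data | box C) = (5/9)(3/8)(1/7)(0/6) = 0.
The prior-weighted likelihoods are 1/5 · 0.0090909 = 0.0018182, 1/5 · 0.02381 = 0.0047619, 3/5 · 0 = 0; summing to 0.0065801.
Normalising, the posterior is P(box A | data) = 0.27632, P(box B | data) = 0.72368, P(box C | data) = 0.
The predictive probability is P(red next | data) = (0)(0.27632) + (1/5)(0.72368) = 0.14474.

0.145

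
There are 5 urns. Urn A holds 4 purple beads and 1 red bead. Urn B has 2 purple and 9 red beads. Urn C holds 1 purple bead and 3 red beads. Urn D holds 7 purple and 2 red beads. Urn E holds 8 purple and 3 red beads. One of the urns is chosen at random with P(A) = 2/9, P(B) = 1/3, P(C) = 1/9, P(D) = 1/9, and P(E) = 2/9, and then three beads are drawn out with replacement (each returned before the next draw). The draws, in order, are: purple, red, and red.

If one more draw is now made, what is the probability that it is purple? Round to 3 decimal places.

Under each hypothesis, the probability of the observed sequence is: P(data | urn A) = (4/5)(1/5)(1/5) = 0.032; P(data | urn B) = (2/11)(9/11)(9/11) = 0.12171; P(data | urn C) = (1/4)(3/4)(3/4) = 0.14062; P(data | urn D) = (7/9)(2/9)(2/9) = 0.038409; P(data | urn E) = (8/11)(3/11)(3/11) = 0.054095.
The prior-weighted likelihoods are 2/9 · 0.032 = 0.0071111, 1/3 · 0.12171 = 0.040571, 1/9 · 0.14062 = 0.015625, 1/9 · 0.038409 = 0.0042676, 2/9 · 0.054095 = 0.012021; with total 0.079596.
Normalising, the posterior is P(urn A | data) = 0.08934, P(urn B | data) = 0.50971, P(urn C | data) = 0.1963, P(urn D | data) = 0.053616, P(urn E | data) = 0.15103.
So P(purple next | data) = Σ P(purple next | H) P(H | data) = (4/5)(0.08934) + (2/11)(0.50971) + (1/4)(0.1963) + (7/9)(0.053616) + (8/11)(0.15103) = 0.36476.

0.365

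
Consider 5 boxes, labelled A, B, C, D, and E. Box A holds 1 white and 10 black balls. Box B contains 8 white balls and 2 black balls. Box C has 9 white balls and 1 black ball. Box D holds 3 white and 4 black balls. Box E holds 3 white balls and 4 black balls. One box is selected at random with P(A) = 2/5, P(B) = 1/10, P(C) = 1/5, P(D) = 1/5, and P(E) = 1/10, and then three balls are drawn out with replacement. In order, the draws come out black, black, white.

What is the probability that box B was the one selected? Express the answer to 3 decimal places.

0.042

Under each hypothesis, the probability of the observed sequence is: P(data | box A) = (10/11)(10/11)(1/11) = 0.075131; P(data | box B) = (2/10)(2/10)(8/10) = 0.032; P(data | box C) = (1/10)(1/10)(9/10) = 0.009; P(data | box D) = (4/7)(4/7)(3/7) = 0.13994; P(data | box E) = (4/7)(4/7)(3/7) = 0.13994.
The prior-weighted likelihoods are 2/5 · 0.075131 = 0.030053, 1/10 · 0.032 = 0.0032, 1/5 · 0.009 = 0.0018, 1/5 · 0.13994 = 0.027988, 1/10 · 0.13994 = 0.013994; summing to 0.077035.
Therefore the posterior P(box B | data) = (0.0032) / (0.077035) = 0.04154.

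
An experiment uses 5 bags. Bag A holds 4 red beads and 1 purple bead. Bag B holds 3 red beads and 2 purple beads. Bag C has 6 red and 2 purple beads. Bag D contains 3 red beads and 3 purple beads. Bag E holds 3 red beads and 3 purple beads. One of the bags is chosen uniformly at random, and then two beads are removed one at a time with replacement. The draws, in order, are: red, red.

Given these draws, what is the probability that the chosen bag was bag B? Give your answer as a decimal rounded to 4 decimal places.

The likelihood of the observed sequence under each hypothesis: P(data | bag A) = (4/5)(4/5) = 16/25; P(data | bag B) = (3/5)(3/5) = 9/25; P(data | bag C) = (6/8)(6/8) = 9/16; P(data | bag D) = (3/6)(3/6) = 1/4; P(data | bag E) = (3/6)(3/6) = 1/4.
The prior-weighted likelihoods are 1/5 · 16/25 = 16/125, 1/5 · 9/25 = 9/125, 1/5 · 9/16 = 9/80, 1/5 · 1/4 = 1/20, 1/5 · 1/4 = 1/20; these sum to 33/80.
By Bayes' rule, P(bag B | data) = (9/125) / (33/80) = 48/275.

0.1745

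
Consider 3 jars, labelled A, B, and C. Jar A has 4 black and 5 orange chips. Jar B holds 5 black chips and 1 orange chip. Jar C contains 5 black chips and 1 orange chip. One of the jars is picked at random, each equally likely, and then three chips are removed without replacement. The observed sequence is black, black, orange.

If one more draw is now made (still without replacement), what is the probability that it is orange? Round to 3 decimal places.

The likelihood of the observed sequence under each hypothesis: P(data | jar A) = (4/9)(3/8)(5/7) = 5/42; P(data | jar B) = (5/6)(4/5)(1/4) = 1/6; P(data | jar C) = (5/6)(4/5)(1/4) = 1/6.
The prior-weighted likelihoods are 1/3 · 5/42 = 5/126, 1/3 · 1/6 = 1/18, 1/3 · 1/6 = 1/18; these sum to 19/126.
Dividing through by the total gives posterior P(jar A | data) = 5/19, P(jar B | data) = 7/19, P(jar C | data) = 7/19.
So P(orange next | data) = Σ P(orange next | H) P(H | data) = (2/3)(5/19) + (0)(7/19) + (0)(7/19) = 10/57.

0.175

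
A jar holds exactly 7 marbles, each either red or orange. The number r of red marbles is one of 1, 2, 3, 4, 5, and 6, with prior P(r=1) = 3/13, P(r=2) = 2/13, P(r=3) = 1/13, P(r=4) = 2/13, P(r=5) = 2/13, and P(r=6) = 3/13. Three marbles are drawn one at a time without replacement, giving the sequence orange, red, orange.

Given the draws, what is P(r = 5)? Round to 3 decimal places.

The likelihood of the observed sequence under each hypothesis: P(data | r = 1) = (6/7)(1/6)(5/5) = 0.14286; P(data | r = 2) = (5/7)(2/6)(4/5) = 0.19048; P(data | r = 3) = (4/7)(3/6)(3/5) = 0.17143; P(data | r = 4) = (3/7)(4/6)(2/5) = 0.11429; P(data | r = 5) = (2/7)(5/6)(1/5) = 0.047619; P(data | r = 6) = (1/7)(6/6)(0/5) = 0.
The prior-weighted likelihoods are 3/13 · 0.14286 = 0.032967, 2/13 · 0.19048 = 0.029304, 1/13 · 0.17143 = 0.013187, 2/13 · 0.11429 = 0.017582, 2/13 · 0.047619 = 0.007326, 3/13 · 0 = 0; these sum to 0.10037.
Therefore the posterior P(r = 5 | data) = (0.007326) / (0.10037) = 0.072993.

0.073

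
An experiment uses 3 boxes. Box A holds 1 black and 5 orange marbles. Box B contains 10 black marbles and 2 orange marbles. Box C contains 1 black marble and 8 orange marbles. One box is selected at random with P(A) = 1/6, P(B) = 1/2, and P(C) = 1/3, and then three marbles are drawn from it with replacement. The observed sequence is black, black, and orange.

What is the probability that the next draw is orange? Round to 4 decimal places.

Compute the likelihood of the observed sequence for each case: P(data | box A) = (1/6)(1/6)(5/6) = 0.023148; P(data | box B) = (10/12)(10/12)(2/12) = 0.11574; P(data | box C) = (1/9)(1/9)(8/9) = 0.010974.
Multiplying each by its prior: 1/6 · 0.023148 = 0.003858, 1/2 · 0.11574 = 0.05787, 1/3 · 0.010974 = 0.003658; with total 0.065386.
Normalising, the posterior is P(box A | data) = 0.059003, P(box B | data) = 0.88505, P(box C | data) = 0.055944.
The predictive probability is P(orange next | data) = (5/6)(0.059003) + (1/6)(0.88505) + (8/9)(0.055944) = 0.24641.

0.2464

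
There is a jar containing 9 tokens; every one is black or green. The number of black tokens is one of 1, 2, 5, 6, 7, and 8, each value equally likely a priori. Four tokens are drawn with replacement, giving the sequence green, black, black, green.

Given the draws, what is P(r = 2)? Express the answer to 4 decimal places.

Compute the likelihood of the observed sequence for each case: P(data | r = 1) = (8/9)(1/9)(1/9)(8/9) = 0.0097546; P(data | r = 2) = (7/9)(2/9)(2/9)(7/9) = 0.029873; P(data | r = 5) = (4/9)(5/9)(5/9)(4/9) = 0.060966; P(data | r = 6) = (3/9)(6/9)(6/9)(3/9) = 0.049383; P(data | r = 7) = (2/9)(7/9)(7/9)(2/9) = 0.029873; P(data | r = 8) = (1/9)(8/9)(8/9)(1/9) = 0.0097546.
Weighting by the prior gives 1/6 · 0.0097546 = 0.0016258, 1/6 · 0.029873 = 0.0049789, 1/6 · 0.060966 = 0.010161, 1/6 · 0.049383 = 0.0082305, 1/6 · 0.029873 = 0.0049789, 1/6 · 0.0097546 = 0.0016258; these sum to 0.031601.
So P(r = 2 | data) = (0.0049789) / (0.031601) = 0.15756.

0.1576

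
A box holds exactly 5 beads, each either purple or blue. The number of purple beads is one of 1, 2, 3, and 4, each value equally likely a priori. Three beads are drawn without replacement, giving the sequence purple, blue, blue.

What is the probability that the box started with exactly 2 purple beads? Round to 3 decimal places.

0.400

For each hypothesis, P(data | H) works out to: P(data | r = 1) = (1/5)(4/4)(3/3) = 1/5; P(data | r = 2) = (2/5)(3/4)(2/3) = 1/5; P(data | r = 3) = (3/5)(2/4)(1/3) = 1/10; P(data | r = 4) = (4/5)(1/4)(0/3) = 0.
The prior-weighted likelihoods are 1/4 · 1/5 = 1/20, 1/4 · 1/5 = 1/20, 1/4 · 1/10 = 1/40, 1/4 · 0 = 0; with total 1/8.
So P(r = 2 | data) = (1/20) / (1/8) = 2/5.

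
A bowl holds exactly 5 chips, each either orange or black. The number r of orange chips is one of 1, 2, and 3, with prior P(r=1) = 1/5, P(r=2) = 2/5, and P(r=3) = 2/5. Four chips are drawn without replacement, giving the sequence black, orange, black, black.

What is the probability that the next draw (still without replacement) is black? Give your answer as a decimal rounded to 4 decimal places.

0.5000

Compute the likelihood of the observed sequence for each case: P(data | r = 1) = (4/5)(1/4)(3/3)(2/2) = 1/5; P(data | r = 2) = (3/5)(2/4)(2/3)(1/2) = 1/10; P(data | r = 3) = (2/5)(3/4)(1/3)(0/2) = 0.
Multiplying each by its prior: 1/5 · 1/5 = 1/25, 2/5 · 1/10 = 1/25, 2/5 · 0 = 0; summing to 2/25.
Dividing through by the total gives posterior P(r = 1 | data) = 1/2, P(r = 2 | data) = 1/2, P(r = 3 | data) = 0.
Averaging over the posterior, P(black next | data) = (1)(1/2) + (0)(1/2) = 1/2.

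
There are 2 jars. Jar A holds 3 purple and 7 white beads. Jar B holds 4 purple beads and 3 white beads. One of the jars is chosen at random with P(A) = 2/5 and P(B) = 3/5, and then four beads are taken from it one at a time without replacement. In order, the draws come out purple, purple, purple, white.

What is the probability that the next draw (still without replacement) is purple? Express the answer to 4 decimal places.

0.3130

Compute the likelihood of the observed sequence for each case: P(data | jar A) = (3/10)(2/9)(1/8)(7/7) = 1/120; P(data | jar B) = (4/7)(3/6)(2/5)(3/4) = 3/35.
The prior-weighted likelihoods are 2/5 · 1/120 = 1/300, 3/5 · 3/35 = 9/175; summing to 23/420.
Normalising, the posterior is P(jar A | data) = 7/115, P(jar B | data) = 108/115.
Averaging over the posterior, P(purple next | data) = (0)(7/115) + (1/3)(108/115) = 36/115.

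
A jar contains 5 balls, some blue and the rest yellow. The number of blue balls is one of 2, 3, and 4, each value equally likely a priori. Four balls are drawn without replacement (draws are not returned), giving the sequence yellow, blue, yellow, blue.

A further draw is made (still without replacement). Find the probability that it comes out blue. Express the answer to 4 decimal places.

0.5000

For each hypothesis, P(data | H) works out to: P(data | r = 2) = (3/5)(2/4)(2/3)(1/2) = 1/10; P(data | r = 3) = (2/5)(3/4)(1/3)(2/2) = 1/10; P(data | r = 4) = (1/5)(4/4)(0/3) = 0.
Weighting by the prior gives 1/3 · 1/10 = 1/30, 1/3 · 1/10 = 1/30, 1/3 · 0 = 0; these sum to 1/15.
Normalising, the posterior is P(r = 2 | data) = 1/2, P(r = 3 | data) = 1/2, P(r = 4 | data) = 0.
So P(blue next | data) = Σ P(blue next | H) P(H | data) = (0)(1/2) + (1)(1/2) = 1/2.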